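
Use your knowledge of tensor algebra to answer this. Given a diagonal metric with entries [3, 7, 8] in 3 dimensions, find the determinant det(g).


For a diagonal metric, the determinant is the product of diagonal entries.
Diagonal entries: 3, 7, 8
det(g) = 3 * 7 * 8 = 168

168


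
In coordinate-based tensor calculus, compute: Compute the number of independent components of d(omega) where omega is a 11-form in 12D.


The exterior derivative of a p-form is a (p+1)-form.
Its number of independent components is C(n, p+1).
n = 12, p+1 = 12
C(12, 12) = 1

1


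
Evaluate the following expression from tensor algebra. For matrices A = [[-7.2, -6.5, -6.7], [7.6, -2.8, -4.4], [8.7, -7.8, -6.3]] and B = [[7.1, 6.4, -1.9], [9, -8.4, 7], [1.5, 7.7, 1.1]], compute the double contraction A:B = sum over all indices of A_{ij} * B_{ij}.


A:B = sum over all i,j of A_{ij} * B_{ij}.
Row 1: -7.2*7.1=-51.12, -6.5*6.4=-41.6, -6.7*-1.9=12.73 => row sum = -79.99
Row 2: 7.6*9=68.4, -2.8*-8.4=23.52, -4.4*7=-30.8 => row sum = 61.12
Row 3: 8.7*1.5=13.05, -7.8*7.7=-60.06, -6.3*1.1=-6.93 => row sum = -53.94
Total = -79.99 + 61.12 + -53.94 = -72.81

-72.81


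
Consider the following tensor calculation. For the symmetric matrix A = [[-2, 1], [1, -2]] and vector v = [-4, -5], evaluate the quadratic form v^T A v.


First compute Av:
(Av)_1 = -2*-4 + 1*-5 = 3
(Av)_2 = 1*-4 + -2*-5 = 6
Av = [3, 6]
Then v^T (Av) = -4*3 + -5*6
= -12 + -30 = -42

-42


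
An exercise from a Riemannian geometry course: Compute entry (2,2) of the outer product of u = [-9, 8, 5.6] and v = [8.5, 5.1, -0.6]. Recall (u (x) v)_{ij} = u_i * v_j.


The outer product entry T_{ij} = u_i * v_j.
We need i=2, j=2.
u_2 = 8, v_2 = 5.1
T_{2,2} = 8 * 5.1 = 40.8

40.8


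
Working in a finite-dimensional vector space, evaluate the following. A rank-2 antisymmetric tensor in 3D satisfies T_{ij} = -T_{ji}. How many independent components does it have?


An antisymmetric rank-2 tensor satisfies A_{ij} = -A_{ji}, so diagonal entries are zero.
The independent components are the upper-triangular entries: C(n, 2) = n(n-1)/2.
n = 3
C(3, 2) = 3 * 2 / 2 = 6 / 2 = 3

3


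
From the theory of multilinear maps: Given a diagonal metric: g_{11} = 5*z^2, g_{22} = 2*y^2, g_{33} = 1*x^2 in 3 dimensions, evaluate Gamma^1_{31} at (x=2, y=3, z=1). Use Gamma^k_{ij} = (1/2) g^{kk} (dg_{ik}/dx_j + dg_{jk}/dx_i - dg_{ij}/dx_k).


For a diagonal metric, Gamma^k_{ij} = (1/2) g^{kk} (dg_{ik}/dx_j + dg_{jk}/dx_i - dg_{ij}/dx_k).
The metric is diagonal, so g_{ab} = 0 for a != b.
At the given point: g_{11} = 5, g_{22} = 18, g_{33} = 4
g^{11} = 1/5
dg_{31}/dx_1 = 0 (off-diagonal)
dg_{11}/dx_3 = dg_{11}/dx_3 = 10
dg_{31}/dx_1 = 0 (off-diagonal)
Numerator = 0 + 10 - 0 = 10
Gamma^1_{31} = 10 / (2 * 5) = 1

1


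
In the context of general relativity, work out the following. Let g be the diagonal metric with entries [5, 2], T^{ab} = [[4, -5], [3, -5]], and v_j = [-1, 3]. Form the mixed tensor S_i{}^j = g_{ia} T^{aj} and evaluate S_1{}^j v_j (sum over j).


Step 1: lower the first index. For a diagonal metric, g_{ia} T^{aj} = g_{ii} T^{ij} (no sum on i).
g_{11} = 5
S_1{}^1 = 5 * T^{11} = 5 * 4 = 20
S_1{}^2 = 5 * T^{12} = 5 * -5 = -25
Step 2: contract S_1{}^j with v_j.
S_1{}^1 * v_1 = 20 * -1 = -20
S_1{}^2 * v_2 = -25 * 3 = -75
Result = -20 + -75 = -95

-95


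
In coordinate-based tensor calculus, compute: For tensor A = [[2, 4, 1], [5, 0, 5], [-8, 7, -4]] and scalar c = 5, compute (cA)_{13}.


Scalar multiplication: (cA)_{ij} = c * A_{ij}.
c = 5
A_{13} = 1
(cA)_{13} = 5 * 1 = 5

5


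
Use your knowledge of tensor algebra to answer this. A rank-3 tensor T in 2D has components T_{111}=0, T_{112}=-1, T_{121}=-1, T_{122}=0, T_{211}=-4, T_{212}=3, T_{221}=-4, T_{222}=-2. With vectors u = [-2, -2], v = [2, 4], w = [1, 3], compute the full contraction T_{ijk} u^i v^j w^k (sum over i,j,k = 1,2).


S = sum over i,j,k of T_{ijk} u_i v_j w_k. Expanding all 8 terms:
T_{111}*u_1*v_1*w_1 = 0*-2*2*1 = 0  (running total: 0)
T_{112}*u_1*v_1*w_2 = -1*-2*2*3 = 12  (running total: 12)
T_{121}*u_1*v_2*w_1 = -1*-2*4*1 = 8  (running total: 20)
T_{122}*u_1*v_2*w_2 = 0*-2*4*3 = 0  (running total: 20)
T_{211}*u_2*v_1*w_1 = -4*-2*2*1 = 16  (running total: 36)
T_{212}*u_2*v_1*w_2 = 3*-2*2*3 = -36  (running total: 0)
T_{221}*u_2*v_2*w_1 = -4*-2*4*1 = 32  (running total: 32)
T_{222}*u_2*v_2*w_2 = -2*-2*4*3 = 48  (running total: 80)
S = 80

80


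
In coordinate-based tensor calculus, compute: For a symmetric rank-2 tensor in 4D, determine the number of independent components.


A symmetric rank-2 tensor in d dimensions has d(d+1)/2 independent components.
d = 4
d(d+1)/2 = 4 * 5 / 2 = 20 / 2 = 10

10


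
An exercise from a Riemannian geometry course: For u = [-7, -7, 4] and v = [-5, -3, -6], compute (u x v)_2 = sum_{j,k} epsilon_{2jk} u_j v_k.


(u x v)_2 = sum_{j,k} epsilon_{2jk} u_j v_k. Only permutations of (1,2,3) contribute; the two non-zero terms are:
eps_{213} u_1 v_3 = -1 * -7 * -6 = -42
eps_{231} u_3 v_1 = 1 * 4 * -5 = -20
(u x v)_2 = -62

-62


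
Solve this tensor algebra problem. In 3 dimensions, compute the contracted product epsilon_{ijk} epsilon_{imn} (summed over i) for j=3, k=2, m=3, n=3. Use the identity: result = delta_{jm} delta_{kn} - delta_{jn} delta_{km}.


Using the identity: epsilon_{ijk} epsilon_{imn} = delta_{jm} delta_{kn} - delta_{jn} delta_{km}.
delta_{33} = 1
delta_{23} = 0
delta_{33} = 1
delta_{23} = 0
Result = 1 * 0 - 1 * 0 = 0 - 0 = 0

0


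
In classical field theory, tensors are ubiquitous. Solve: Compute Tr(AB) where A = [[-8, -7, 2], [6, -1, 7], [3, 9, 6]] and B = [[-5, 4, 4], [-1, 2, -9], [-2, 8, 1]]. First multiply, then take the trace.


Tr(AB) = sum_i (AB)_{ii} where (AB)_{ii} = sum_k A_{ik} B_{ki}.
(AB)_{11} = -8*-5 + -7*-1 + 2*-2 = 43
(AB)_{22} = 6*4 + -1*2 + 7*8 = 78
(AB)_{33} = 3*4 + 9*-9 + 6*1 = -63
Tr(AB) = 43 + 78 + -63 = 58

58


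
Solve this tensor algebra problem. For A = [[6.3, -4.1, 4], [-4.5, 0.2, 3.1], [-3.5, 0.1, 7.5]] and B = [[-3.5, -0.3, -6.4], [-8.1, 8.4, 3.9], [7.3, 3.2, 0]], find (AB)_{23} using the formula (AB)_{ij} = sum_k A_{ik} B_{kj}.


(AB)_{ij} = sum_k A_{ik} B_{kj}.
For i=2, j=3:
A_{21} * B_{13} = -4.5 * -6.4 = 28.8
A_{22} * B_{23} = 0.2 * 3.9 = 0.78
A_{23} * B_{33} = 3.1 * 0 = 0
Sum = 28.8 + 0.78 + 0 = 29.58

29.58


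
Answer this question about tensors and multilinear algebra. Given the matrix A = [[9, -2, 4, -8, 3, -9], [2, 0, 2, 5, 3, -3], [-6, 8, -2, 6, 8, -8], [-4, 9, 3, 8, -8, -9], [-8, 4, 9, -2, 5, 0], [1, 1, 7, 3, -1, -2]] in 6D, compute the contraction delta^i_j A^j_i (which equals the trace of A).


The contraction (trace) of a rank-2 tensor is the sum of its diagonal elements.
Diagonal entries: A[1,1] = 9, A[2,2] = 0, A[3,3] = -2, A[4,4] = 8, A[5,5] = 5, A[6,6] = -2
Tr(A) = 9 + 0 + -2 + 8 + 5 + -2 = 18

18


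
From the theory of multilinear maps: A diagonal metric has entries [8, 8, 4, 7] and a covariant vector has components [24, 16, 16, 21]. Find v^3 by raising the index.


To raise an index with a diagonal metric: v^i = v_i / g_{ii}.
For index 3: v_3 = 16, g_{33} = 4
v^3 = 16 / 4 = 4

4


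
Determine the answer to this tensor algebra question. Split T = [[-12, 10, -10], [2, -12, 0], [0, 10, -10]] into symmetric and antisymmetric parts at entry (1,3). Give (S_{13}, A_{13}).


T_{13} = -10
T_{31} = 0
S_{13} = (-10 + 0)/2 = -10/2 = -5
A_{13} = (-10 - 0)/2 = -10/2 = -5
Check: S + A = -5 + -5 = -10 = T_{13}.

(-5, -5)


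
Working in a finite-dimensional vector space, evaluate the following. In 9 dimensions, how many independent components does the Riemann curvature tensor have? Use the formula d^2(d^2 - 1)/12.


The Riemann tensor in d dimensions has d^2(d^2 - 1)/12 independent components.
d = 9, so d^2 = 81
d^2 - 1 = 80
d^2(d^2 - 1) = 81 * 80 = 6480
Divide by 12: 6480 / 12 = 540

540


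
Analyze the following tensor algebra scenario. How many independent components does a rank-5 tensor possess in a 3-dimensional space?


The number of components of a rank-r tensor in d dimensions is d^r.
Here d = 3 and r = 5.
3^5 = 243

243


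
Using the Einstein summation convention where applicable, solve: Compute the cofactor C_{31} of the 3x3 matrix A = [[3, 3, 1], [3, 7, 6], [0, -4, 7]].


To find cofactor C_{31}, delete row 3 and column 1.
The resulting 2x2 submatrix is: [[3, 1], [7, 6]]
Minor M_{31} = 3*6 - 1*7
  = 18 - 7 = 11
Sign = (-1)^(3+1) = (-1)^4 = 1
Cofactor C_{31} = 1 * 11 = 11

11


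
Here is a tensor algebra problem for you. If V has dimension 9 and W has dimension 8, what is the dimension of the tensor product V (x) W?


The dimension of a tensor product is the product of dimensions.
dim(V) = 9, dim(W) = 8
dim(V (x) W) = 9 * 8 = 72

72


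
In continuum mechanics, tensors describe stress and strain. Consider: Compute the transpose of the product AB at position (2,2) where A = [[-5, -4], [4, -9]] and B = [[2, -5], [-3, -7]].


(AB)^T_{ij} = (AB)_{ji} = sum_k A_{jk} B_{ki}.
For i=2, j=2 we need (AB)_{22}:
A_{21} * B_{12} = 4 * -5 = -20
A_{22} * B_{22} = -9 * -7 = 63
Sum = -20 + 63 = 43

43


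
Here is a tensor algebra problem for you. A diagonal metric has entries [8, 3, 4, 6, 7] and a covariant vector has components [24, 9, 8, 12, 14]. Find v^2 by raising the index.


To raise an index with a diagonal metric: v^i = v_i / g_{ii}.
For index 2: v_2 = 9, g_{22} = 3
v^2 = 9 / 3 = 3

3


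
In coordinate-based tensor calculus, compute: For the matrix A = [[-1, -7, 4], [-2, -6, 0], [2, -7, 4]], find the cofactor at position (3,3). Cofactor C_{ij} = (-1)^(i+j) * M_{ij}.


To find cofactor C_{33}, delete row 3 and column 3.
The resulting 2x2 submatrix is: [[-1, -7], [-2, -6]]
Minor M_{33} = -1*-6 - -7*-2
  = 6 - 14 = -8
Sign = (-1)^(3+3) = (-1)^6 = 1
Cofactor C_{33} = 1 * -8 = -8

-8


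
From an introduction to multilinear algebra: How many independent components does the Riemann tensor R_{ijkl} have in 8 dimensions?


The Riemann tensor in d dimensions has d^2(d^2 - 1)/12 independent components.
d = 8, so d^2 = 64
d^2 - 1 = 63
d^2(d^2 - 1) = 64 * 63 = 4032
Divide by 12: 4032 / 12 = 336

336


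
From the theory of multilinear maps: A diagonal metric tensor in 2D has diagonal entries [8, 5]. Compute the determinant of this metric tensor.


For a diagonal metric, the determinant is the product of diagonal entries.
Diagonal entries: 8, 5
det(g) = 8 * 5 = 40

40


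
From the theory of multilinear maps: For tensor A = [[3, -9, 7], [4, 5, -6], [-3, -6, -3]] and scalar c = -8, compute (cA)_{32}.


Scalar multiplication: (cA)_{ij} = c * A_{ij}.
c = -8
A_{32} = -6
(cA)_{32} = -8 * -6 = 48

48


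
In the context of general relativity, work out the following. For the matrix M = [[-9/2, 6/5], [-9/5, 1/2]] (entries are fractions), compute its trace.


The trace is the sum of diagonal entries.
Diagonal: M[1,1] = -9/2, M[2,2] = 1/2
Tr(M) = -9/2 + 1/2
Computing step by step:
After adding M[1,1]: -9/2
After adding M[2,2]: -4
Tr(M) = -4

-4


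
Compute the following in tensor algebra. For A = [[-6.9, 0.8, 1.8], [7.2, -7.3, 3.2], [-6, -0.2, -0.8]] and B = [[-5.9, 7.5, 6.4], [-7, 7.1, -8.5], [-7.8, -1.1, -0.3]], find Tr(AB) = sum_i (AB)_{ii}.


Tr(AB) = sum_i (AB)_{ii} where (AB)_{ii} = sum_k A_{ik} B_{ki}.
(AB)_{11} = -6.9*-5.9 + 0.8*-7 + 1.8*-7.8 = 21.07
(AB)_{22} = 7.2*7.5 + -7.3*7.1 + 3.2*-1.1 = -1.35
(AB)_{33} = -6*6.4 + -0.2*-8.5 + -0.8*-0.3 = -36.46
Tr(AB) = 21.07 + -1.35 + -36.46 = -16.74

-16.74


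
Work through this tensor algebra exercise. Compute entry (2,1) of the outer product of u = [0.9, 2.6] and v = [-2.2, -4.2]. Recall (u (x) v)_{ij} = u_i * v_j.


The outer product entry T_{ij} = u_i * v_j.
We need i=2, j=1.
u_2 = 2.6, v_1 = -2.2
T_{2,1} = 2.6 * -2.2 = -5.72

-5.72


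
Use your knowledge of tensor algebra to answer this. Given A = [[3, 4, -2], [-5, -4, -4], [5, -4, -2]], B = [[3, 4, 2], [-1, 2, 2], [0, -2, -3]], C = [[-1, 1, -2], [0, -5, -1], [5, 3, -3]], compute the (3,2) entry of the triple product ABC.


(ABC)_{32} = sum_m (AB)_{3m} C_{m2}. First compute row 3 of AB.
(AB)_{31} = 5*3 + -4*-1 + -2*0 = 19
(AB)_{32} = 5*4 + -4*2 + -2*-2 = 16
(AB)_{33} = 5*2 + -4*2 + -2*-3 = 8
Now contract with column 2 of C:
(AB)_{31} * C_{12} = 19 * 1 = 19
(AB)_{32} * C_{22} = 16 * -5 = -80
(AB)_{33} * C_{32} = 8 * 3 = 24
(ABC)_{32} = 19 + -80 + 24 = -37

-37


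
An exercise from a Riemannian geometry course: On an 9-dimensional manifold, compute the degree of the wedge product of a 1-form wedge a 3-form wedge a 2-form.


The degree of a wedge product is the sum of the degrees of the individual forms.
Degrees: 1, 3, 2
Total degree = 1 + 3 + 2 = 6

6


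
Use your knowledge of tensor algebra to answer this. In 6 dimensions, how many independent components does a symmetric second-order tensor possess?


A symmetric rank-2 tensor in d dimensions has d(d+1)/2 independent components.
d = 6
d(d+1)/2 = 6 * 7 / 2 = 42 / 2 = 21

21


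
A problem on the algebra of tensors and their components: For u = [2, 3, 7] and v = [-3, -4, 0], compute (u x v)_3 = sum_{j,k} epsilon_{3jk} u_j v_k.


(u x v)_3 = sum_{j,k} epsilon_{3jk} u_j v_k. Only permutations of (1,2,3) contribute; the two non-zero terms are:
eps_{312} u_1 v_2 = 1 * 2 * -4 = -8
eps_{321} u_2 v_1 = -1 * 3 * -3 = 9
(u x v)_3 = 1

1


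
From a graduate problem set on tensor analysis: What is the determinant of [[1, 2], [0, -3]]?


For a 2x2 matrix [[a, b], [c, d]], det = a*d - b*c.
a = 1, b = 2, c = 0, d = -3
a*d = 1 * -3 = -3
b*c = 2 * 0 = 0
det = -3 - 0 = -3

-3


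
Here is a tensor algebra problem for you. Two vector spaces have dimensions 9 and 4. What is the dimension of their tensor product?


The dimension of a tensor product is the product of dimensions.
dim(V) = 9, dim(W) = 4
dim(V (x) W) = 9 * 4 = 36

36


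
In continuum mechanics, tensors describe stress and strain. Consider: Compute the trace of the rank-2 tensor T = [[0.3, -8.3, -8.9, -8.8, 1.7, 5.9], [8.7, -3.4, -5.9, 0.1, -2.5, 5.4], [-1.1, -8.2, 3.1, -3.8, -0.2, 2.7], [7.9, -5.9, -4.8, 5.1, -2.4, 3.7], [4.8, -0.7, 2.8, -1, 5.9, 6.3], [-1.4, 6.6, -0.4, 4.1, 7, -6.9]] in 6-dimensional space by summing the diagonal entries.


The contraction (trace) of a rank-2 tensor is the sum of its diagonal elements.
Diagonal entries: A[1,1] = 0.3, A[2,2] = -3.4, A[3,3] = 3.1, A[4,4] = 5.1, A[5,5] = 5.9, A[6,6] = -6.9
Tr(A) = 0.3 + -3.4 + 3.1 + 5.1 + 5.9 + -6.9 = 4.1

4.1


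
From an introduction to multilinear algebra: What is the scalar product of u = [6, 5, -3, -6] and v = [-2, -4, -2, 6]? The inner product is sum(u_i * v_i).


The inner product u . v = sum of u_i * v_i.
Term-by-term: 6 * -2, 5 * -4, -3 * -2, -6 * 6
Products: -12, -20, 6, -36
Sum = -12 + -20 + 6 + -36 = -62

-62


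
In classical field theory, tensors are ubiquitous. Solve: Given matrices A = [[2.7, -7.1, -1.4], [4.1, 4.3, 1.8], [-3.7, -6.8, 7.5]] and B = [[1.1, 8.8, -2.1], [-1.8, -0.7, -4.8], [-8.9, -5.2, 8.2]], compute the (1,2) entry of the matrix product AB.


(AB)_{ij} = sum_k A_{ik} B_{kj}.
For i=1, j=2:
A_{11} * B_{12} = 2.7 * 8.8 = 23.76
A_{12} * B_{22} = -7.1 * -0.7 = 4.97
A_{13} * B_{32} = -1.4 * -5.2 = 7.28
Sum = 23.76 + 4.97 + 7.28 = 36.01

36.01


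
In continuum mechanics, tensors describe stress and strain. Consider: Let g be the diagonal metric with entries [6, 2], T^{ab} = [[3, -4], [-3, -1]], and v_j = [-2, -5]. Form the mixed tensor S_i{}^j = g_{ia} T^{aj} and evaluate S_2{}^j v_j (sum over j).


Step 1: lower the first index. For a diagonal metric, g_{ia} T^{aj} = g_{ii} T^{ij} (no sum on i).
g_{22} = 2
S_2{}^1 = 2 * T^{21} = 2 * -3 = -6
S_2{}^2 = 2 * T^{22} = 2 * -1 = -2
Step 2: contract S_2{}^j with v_j.
S_2{}^1 * v_1 = -6 * -2 = 12
S_2{}^2 * v_2 = -2 * -5 = 10
Result = 12 + 10 = 22

22


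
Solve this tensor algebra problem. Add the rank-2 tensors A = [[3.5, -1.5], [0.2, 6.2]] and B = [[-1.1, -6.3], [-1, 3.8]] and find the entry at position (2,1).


Tensor addition is component-wise: (A + B)_{ij} = A_{ij} + B_{ij}.
A_{21} = 0.2
B_{21} = -1
(A + B)_{21} = 0.2 + -1 = -0.8

-0.8


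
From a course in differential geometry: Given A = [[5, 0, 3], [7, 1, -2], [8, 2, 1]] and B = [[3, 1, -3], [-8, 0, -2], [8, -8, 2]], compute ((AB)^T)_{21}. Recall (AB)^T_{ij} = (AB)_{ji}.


(AB)^T_{ij} = (AB)_{ji} = sum_k A_{jk} B_{ki}.
For i=2, j=1 we need (AB)_{12}:
A_{11} * B_{12} = 5 * 1 = 5
A_{12} * B_{22} = 0 * 0 = 0
A_{13} * B_{32} = 3 * -8 = -24
Sum = 5 + 0 + -24 = -19

-19


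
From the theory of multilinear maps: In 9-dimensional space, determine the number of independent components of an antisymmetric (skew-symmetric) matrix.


An antisymmetric rank-2 tensor satisfies A_{ij} = -A_{ji}, so diagonal entries are zero.
The independent components are the upper-triangular entries: C(n, 2) = n(n-1)/2.
n = 9
C(9, 2) = 9 * 8 / 2 = 72 / 2 = 36

36


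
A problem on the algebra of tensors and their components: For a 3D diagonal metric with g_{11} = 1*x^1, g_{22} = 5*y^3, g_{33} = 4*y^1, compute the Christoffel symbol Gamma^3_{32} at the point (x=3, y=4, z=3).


For a diagonal metric, Gamma^k_{ij} = (1/2) g^{kk} (dg_{ik}/dx_j + dg_{jk}/dx_i - dg_{ij}/dx_k).
The metric is diagonal, so g_{ab} = 0 for a != b.
At the given point: g_{11} = 3, g_{22} = 320, g_{33} = 16
g^{33} = 1/16
dg_{33}/dx_2 = dg_{33}/dx_2 = 4
dg_{23}/dx_3 = 0 (off-diagonal)
dg_{32}/dx_3 = 0 (off-diagonal)
Numerator = 4 + 0 - 0 = 4
Gamma^3_{32} = 4 / (2 * 16) = 1/8

1/8


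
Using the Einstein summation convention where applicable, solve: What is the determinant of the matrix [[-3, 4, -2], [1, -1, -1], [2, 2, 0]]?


Expanding along the first row, det(A) = a11*M_11 - a12*M_12 + a13*M_13, where M_1j is the (1,j) minor.
Minor M_11 = -1*0 - -1*2 = 2
Minor M_12 = 1*0 - -1*2 = 2
Minor M_13 = 1*2 - -1*2 = 4
det = -3*(2) - 4*(2) + -2*(4)
    = -6 - 8 + -8
    = -22

-22


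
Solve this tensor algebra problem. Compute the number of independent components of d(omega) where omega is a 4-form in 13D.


The exterior derivative of a p-form is a (p+1)-form.
Its number of independent components is C(n, p+1).
n = 13, p+1 = 5
C(13, 5) = 1287

1287


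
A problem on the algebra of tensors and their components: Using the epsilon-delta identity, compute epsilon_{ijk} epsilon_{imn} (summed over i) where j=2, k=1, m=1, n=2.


Using the identity: epsilon_{ijk} epsilon_{imn} = delta_{jm} delta_{kn} - delta_{jn} delta_{km}.
delta_{21} = 0
delta_{12} = 0
delta_{22} = 1
delta_{11} = 1
Result = 0 * 0 - 1 * 1 = 0 - 1 = -1

-1


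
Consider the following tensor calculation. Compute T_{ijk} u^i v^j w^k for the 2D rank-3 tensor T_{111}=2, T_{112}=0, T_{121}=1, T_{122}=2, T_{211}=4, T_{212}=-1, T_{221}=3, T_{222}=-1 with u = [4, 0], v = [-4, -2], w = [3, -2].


S = sum over i,j,k of T_{ijk} u_i v_j w_k. Expanding all 8 terms:
T_{111}*u_1*v_1*w_1 = 2*4*-4*3 = -96  (running total: -96)
T_{112}*u_1*v_1*w_2 = 0*4*-4*-2 = 0  (running total: -96)
T_{121}*u_1*v_2*w_1 = 1*4*-2*3 = -24  (running total: -120)
T_{122}*u_1*v_2*w_2 = 2*4*-2*-2 = 32  (running total: -88)
T_{211}*u_2*v_1*w_1 = 4*0*-4*3 = 0  (running total: -88)
T_{212}*u_2*v_1*w_2 = -1*0*-4*-2 = 0  (running total: -88)
T_{221}*u_2*v_2*w_1 = 3*0*-2*3 = 0  (running total: -88)
T_{222}*u_2*v_2*w_2 = -1*0*-2*-2 = 0  (running total: -88)
S = -88

-88


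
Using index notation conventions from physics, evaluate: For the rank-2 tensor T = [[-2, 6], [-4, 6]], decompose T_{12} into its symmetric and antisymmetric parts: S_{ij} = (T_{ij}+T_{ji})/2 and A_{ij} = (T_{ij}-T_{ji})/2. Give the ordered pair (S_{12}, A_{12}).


T_{12} = 6
T_{21} = -4
S_{12} = (6 + -4)/2 = 2/2 = 1
A_{12} = (6 - -4)/2 = 10/2 = 5
Check: S + A = 1 + 5 = 6 = T_{12}.

(1, 5)


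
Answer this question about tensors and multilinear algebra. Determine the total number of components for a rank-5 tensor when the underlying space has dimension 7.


The number of components of a rank-r tensor in d dimensions is d^r.
Here d = 7 and r = 5.
7^5 = 16807

16807


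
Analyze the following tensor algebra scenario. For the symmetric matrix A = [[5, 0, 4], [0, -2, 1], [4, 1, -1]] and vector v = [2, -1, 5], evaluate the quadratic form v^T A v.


First compute Av:
(Av)_1 = 5*2 + 0*-1 + 4*5 = 30
(Av)_2 = 0*2 + -2*-1 + 1*5 = 7
(Av)_3 = 4*2 + 1*-1 + -1*5 = 2
Av = [30, 7, 2]
Then v^T (Av) = 2*30 + -1*7 + 5*2
= 60 + -7 + 10 = 63

63


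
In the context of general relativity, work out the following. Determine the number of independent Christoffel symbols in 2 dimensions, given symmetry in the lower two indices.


Christoffel symbols Gamma^k_{ij} are symmetric in i,j, so there are d * d(d+1)/2 independent symbols.
d = 2
d(d+1)/2 = 2 * 3 / 2 = 3
Total = 2 * 3 = 6

6


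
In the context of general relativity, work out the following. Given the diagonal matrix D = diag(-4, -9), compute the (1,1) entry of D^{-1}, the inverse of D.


For a diagonal matrix, the inverse has entries (D^{-1})_{ii} = 1/d_{ii}.
The diagonal entries are: d_{11} = -4, d_{22} = -9
We need (D^{-1})_{11} = 1/d_{11} = 1/-4 = -1/4

-1/4


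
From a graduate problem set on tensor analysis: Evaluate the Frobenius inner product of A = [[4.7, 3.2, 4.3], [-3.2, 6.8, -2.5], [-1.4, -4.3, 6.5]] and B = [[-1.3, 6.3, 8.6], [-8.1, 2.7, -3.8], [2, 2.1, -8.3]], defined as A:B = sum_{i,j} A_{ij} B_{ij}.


A:B = sum over all i,j of A_{ij} * B_{ij}.
Row 1: 4.7*-1.3=-6.11, 3.2*6.3=20.16, 4.3*8.6=36.98 => row sum = 51.03
Row 2: -3.2*-8.1=25.92, 6.8*2.7=18.36, -2.5*-3.8=9.5 => row sum = 53.78
Row 3: -1.4*2=-2.8, -4.3*2.1=-9.03, 6.5*-8.3=-53.95 => row sum = -65.78
Total = 51.03 + 53.78 + -65.78 = 39.03

39.03


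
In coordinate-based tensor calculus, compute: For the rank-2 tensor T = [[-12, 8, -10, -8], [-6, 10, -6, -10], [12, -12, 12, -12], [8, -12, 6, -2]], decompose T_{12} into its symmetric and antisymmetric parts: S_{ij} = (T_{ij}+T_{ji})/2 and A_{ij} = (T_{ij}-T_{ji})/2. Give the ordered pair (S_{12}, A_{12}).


T_{12} = 8
T_{21} = -6
S_{12} = (8 + -6)/2 = 2/2 = 1
A_{12} = (8 - -6)/2 = 14/2 = 7
Check: S + A = 1 + 7 = 8 = T_{12}.

(1, 7)


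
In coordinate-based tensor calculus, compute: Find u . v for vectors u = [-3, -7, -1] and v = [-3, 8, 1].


The inner product u . v = sum of u_i * v_i.
Term-by-term: -3 * -3, -7 * 8, -1 * 1
Products: 9, -56, -1
Sum = 9 + -56 + -1 = -48

-48


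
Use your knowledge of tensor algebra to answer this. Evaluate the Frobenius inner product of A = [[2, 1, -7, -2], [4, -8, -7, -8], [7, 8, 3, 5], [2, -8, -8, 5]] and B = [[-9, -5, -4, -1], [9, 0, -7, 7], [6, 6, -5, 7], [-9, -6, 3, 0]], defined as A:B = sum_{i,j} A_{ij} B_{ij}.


A:B = sum over all i,j of A_{ij} * B_{ij}.
Row 1: 2*-9=-18, 1*-5=-5, -7*-4=28, -2*-1=2 => row sum = 7
Row 2: 4*9=36, -8*0=0, -7*-7=49, -8*7=-56 => row sum = 29
Row 3: 7*6=42, 8*6=48, 3*-5=-15, 5*7=35 => row sum = 110
Row 4: 2*-9=-18, -8*-6=48, -8*3=-24, 5*0=0 => row sum = 6
Total = 7 + 29 + 110 + 6 = 152

152


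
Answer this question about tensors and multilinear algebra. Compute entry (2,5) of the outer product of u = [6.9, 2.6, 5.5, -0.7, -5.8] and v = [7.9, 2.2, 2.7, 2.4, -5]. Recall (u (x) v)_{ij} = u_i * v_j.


The outer product entry T_{ij} = u_i * v_j.
We need i=2, j=5.
u_2 = 2.6, v_5 = -5
T_{2,5} = 2.6 * -5 = -13

-13


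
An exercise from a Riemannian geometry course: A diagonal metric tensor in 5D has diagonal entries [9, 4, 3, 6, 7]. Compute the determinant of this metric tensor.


For a diagonal metric, the determinant is the product of diagonal entries.
Diagonal entries: 9, 4, 3, 6, 7
det(g) = 9 * 4 * 3 * 6 * 7 = 4536

4536


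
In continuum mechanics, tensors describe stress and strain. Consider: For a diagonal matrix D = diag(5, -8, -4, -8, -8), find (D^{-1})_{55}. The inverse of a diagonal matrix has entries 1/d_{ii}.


For a diagonal matrix, the inverse has entries (D^{-1})_{ii} = 1/d_{ii}.
The diagonal entries are: d_{11} = 5, d_{22} = -8, d_{33} = -4, d_{44} = -8, d_{55} = -8
We need (D^{-1})_{55} = 1/d_{55} = 1/-8 = -1/8

-1/8


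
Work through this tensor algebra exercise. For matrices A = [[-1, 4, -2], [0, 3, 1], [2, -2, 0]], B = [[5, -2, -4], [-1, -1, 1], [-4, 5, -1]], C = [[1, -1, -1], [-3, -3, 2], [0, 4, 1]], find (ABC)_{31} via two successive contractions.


(ABC)_{31} = sum_m (AB)_{3m} C_{m1}. First compute row 3 of AB.
(AB)_{31} = 2*5 + -2*-1 + 0*-4 = 12
(AB)_{32} = 2*-2 + -2*-1 + 0*5 = -2
(AB)_{33} = 2*-4 + -2*1 + 0*-1 = -10
Now contract with column 1 of C:
(AB)_{31} * C_{11} = 12 * 1 = 12
(AB)_{32} * C_{21} = -2 * -3 = 6
(AB)_{33} * C_{31} = -10 * 0 = 0
(ABC)_{31} = 12 + 6 + 0 = 18

18


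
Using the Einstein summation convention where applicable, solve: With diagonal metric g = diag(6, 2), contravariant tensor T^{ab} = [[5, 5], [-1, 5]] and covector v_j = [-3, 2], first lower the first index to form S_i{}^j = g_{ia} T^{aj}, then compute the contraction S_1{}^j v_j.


Step 1: lower the first index. For a diagonal metric, g_{ia} T^{aj} = g_{ii} T^{ij} (no sum on i).
g_{11} = 6
S_1{}^1 = 6 * T^{11} = 6 * 5 = 30
S_1{}^2 = 6 * T^{12} = 6 * 5 = 30
Step 2: contract S_1{}^j with v_j.
S_1{}^1 * v_1 = 30 * -3 = -90
S_1{}^2 * v_2 = 30 * 2 = 60
Result = -90 + 60 = -30

-30


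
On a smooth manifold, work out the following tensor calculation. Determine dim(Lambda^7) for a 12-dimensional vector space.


The dimension of the space of p-forms on an n-dimensional space is C(n, p).
n = 12, p = 7
C(12, 7) = 12! / (7! * 5!) = 792

792


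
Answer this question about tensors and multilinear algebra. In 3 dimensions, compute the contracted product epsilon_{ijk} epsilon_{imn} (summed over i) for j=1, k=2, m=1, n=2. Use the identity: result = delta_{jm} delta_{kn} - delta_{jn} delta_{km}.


Using the identity: epsilon_{ijk} epsilon_{imn} = delta_{jm} delta_{kn} - delta_{jn} delta_{km}.
delta_{11} = 1
delta_{22} = 1
delta_{12} = 0
delta_{21} = 0
Result = 1 * 1 - 0 * 0 = 1 - 0 = 1

1


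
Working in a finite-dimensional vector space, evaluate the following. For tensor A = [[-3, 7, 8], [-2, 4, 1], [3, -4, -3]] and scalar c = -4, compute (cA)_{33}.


Scalar multiplication: (cA)_{ij} = c * A_{ij}.
c = -4
A_{33} = -3
(cA)_{33} = -4 * -3 = 12

12


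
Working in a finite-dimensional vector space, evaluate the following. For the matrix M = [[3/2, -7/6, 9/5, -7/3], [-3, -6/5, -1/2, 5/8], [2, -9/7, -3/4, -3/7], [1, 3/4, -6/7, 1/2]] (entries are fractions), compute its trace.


The trace is the sum of diagonal entries.
Diagonal: M[1,1] = 3/2, M[2,2] = -6/5, M[3,3] = -3/4, M[4,4] = 1/2
Tr(M) = 3/2 + -6/5 + -3/4 + 1/2
Computing step by step:
After adding M[1,1]: 3/2
After adding M[2,2]: 3/10
After adding M[3,3]: -9/20
After adding M[4,4]: 1/20
Tr(M) = 1/20

1/20


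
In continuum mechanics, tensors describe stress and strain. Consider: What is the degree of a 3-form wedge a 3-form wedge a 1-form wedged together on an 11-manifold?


The degree of a wedge product is the sum of the degrees of the individual forms.
Degrees: 3, 3, 1
Total degree = 3 + 3 + 1 = 7

7


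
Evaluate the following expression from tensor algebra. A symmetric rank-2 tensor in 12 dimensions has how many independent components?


A symmetric rank-2 tensor in d dimensions has d(d+1)/2 independent components.
d = 12
d(d+1)/2 = 12 * 13 / 2 = 156 / 2 = 78

78


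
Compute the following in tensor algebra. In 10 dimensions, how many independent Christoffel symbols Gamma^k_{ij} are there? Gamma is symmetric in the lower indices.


Christoffel symbols Gamma^k_{ij} are symmetric in i,j, so there are d * d(d+1)/2 independent symbols.
d = 10
d(d+1)/2 = 10 * 11 / 2 = 55
Total = 10 * 55 = 550

550


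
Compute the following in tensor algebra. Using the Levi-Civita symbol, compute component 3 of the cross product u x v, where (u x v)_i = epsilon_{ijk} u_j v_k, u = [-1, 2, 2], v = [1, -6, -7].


(u x v)_3 = sum_{j,k} epsilon_{3jk} u_j v_k. Only permutations of (1,2,3) contribute; the two non-zero terms are:
eps_{312} u_1 v_2 = 1 * -1 * -6 = 6
eps_{321} u_2 v_1 = -1 * 2 * 1 = -2
(u x v)_3 = 4

4


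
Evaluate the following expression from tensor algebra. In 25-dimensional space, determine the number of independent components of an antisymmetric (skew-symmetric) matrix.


An antisymmetric rank-2 tensor satisfies A_{ij} = -A_{ji}, so diagonal entries are zero.
The independent components are the upper-triangular entries: C(n, 2) = n(n-1)/2.
n = 25
C(25, 2) = 25 * 24 / 2 = 600 / 2 = 300

300


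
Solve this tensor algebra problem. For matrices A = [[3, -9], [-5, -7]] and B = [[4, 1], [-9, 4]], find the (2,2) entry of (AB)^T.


(AB)^T_{ij} = (AB)_{ji} = sum_k A_{jk} B_{ki}.
For i=2, j=2 we need (AB)_{22}:
A_{21} * B_{12} = -5 * 1 = -5
A_{22} * B_{22} = -7 * 4 = -28
Sum = -5 + -28 = -33

-33


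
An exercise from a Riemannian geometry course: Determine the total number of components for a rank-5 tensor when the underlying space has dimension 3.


The number of components of a rank-r tensor in d dimensions is d^r.
Here d = 3 and r = 5.
3^5 = 243

243


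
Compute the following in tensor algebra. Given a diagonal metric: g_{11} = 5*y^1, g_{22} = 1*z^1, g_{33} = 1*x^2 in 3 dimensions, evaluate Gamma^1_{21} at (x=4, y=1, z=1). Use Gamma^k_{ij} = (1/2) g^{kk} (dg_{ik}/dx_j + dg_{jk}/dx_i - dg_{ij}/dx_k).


For a diagonal metric, Gamma^k_{ij} = (1/2) g^{kk} (dg_{ik}/dx_j + dg_{jk}/dx_i - dg_{ij}/dx_k).
The metric is diagonal, so g_{ab} = 0 for a != b.
At the given point: g_{11} = 5, g_{22} = 1, g_{33} = 16
g^{11} = 1/5
dg_{21}/dx_1 = 0 (off-diagonal)
dg_{11}/dx_2 = dg_{11}/dx_2 = 5
dg_{21}/dx_1 = 0 (off-diagonal)
Numerator = 0 + 5 - 0 = 5
Gamma^1_{21} = 5 / (2 * 5) = 1/2

1/2


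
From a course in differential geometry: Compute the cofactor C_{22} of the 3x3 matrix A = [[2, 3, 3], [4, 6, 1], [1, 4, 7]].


To find cofactor C_{22}, delete row 2 and column 2.
The resulting 2x2 submatrix is: [[2, 3], [1, 7]]
Minor M_{22} = 2*7 - 3*1
  = 14 - 3 = 11
Sign = (-1)^(2+2) = (-1)^4 = 1
Cofactor C_{22} = 1 * 11 = 11

11


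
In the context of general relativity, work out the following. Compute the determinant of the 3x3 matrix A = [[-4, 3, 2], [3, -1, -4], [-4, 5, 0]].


Expanding along the first row, det(A) = a11*M_11 - a12*M_12 + a13*M_13, where M_1j is the (1,j) minor.
Minor M_11 = -1*0 - -4*5 = 20
Minor M_12 = 3*0 - -4*-4 = -16
Minor M_13 = 3*5 - -1*-4 = 11
det = -4*(20) - 3*(-16) + 2*(11)
    = -80 - -48 + 22
    = -10

-10


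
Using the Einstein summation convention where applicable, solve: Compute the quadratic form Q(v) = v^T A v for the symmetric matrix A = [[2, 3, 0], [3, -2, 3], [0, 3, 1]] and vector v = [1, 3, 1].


First compute Av:
(Av)_1 = 2*1 + 3*3 + 0*1 = 11
(Av)_2 = 3*1 + -2*3 + 3*1 = 0
(Av)_3 = 0*1 + 3*3 + 1*1 = 10
Av = [11, 0, 10]
Then v^T (Av) = 1*11 + 3*0 + 1*10
= 11 + 0 + 10 = 21

21


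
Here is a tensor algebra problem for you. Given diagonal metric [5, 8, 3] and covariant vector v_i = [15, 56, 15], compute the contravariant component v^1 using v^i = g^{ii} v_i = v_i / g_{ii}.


To raise an index with a diagonal metric: v^i = v_i / g_{ii}.
For index 1: v_1 = 15, g_{11} = 5
v^1 = 15 / 5 = 3

3


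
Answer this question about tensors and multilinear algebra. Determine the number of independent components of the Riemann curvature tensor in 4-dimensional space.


The Riemann tensor in d dimensions has d^2(d^2 - 1)/12 independent components.
d = 4, so d^2 = 16
d^2 - 1 = 15
d^2(d^2 - 1) = 16 * 15 = 240
Divide by 12: 240 / 12 = 20

20


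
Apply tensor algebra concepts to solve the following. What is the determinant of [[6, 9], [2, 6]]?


For a 2x2 matrix [[a, b], [c, d]], det = a*d - b*c.
a = 6, b = 9, c = 2, d = 6
a*d = 6 * 6 = 36
b*c = 9 * 2 = 18
det = 36 - 18 = 18

18


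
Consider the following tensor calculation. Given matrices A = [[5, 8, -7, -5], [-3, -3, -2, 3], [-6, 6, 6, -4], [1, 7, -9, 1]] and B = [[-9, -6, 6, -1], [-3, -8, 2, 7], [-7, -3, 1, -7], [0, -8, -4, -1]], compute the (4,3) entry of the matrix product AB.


(AB)_{ij} = sum_k A_{ik} B_{kj}.
For i=4, j=3:
A_{41} * B_{13} = 1 * 6 = 6
A_{42} * B_{23} = 7 * 2 = 14
A_{43} * B_{33} = -9 * 1 = -9
A_{44} * B_{43} = 1 * -4 = -4
Sum = 6 + 14 + -9 + -4 = 7

7


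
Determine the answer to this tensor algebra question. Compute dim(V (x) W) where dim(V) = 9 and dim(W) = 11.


The dimension of a tensor product is the product of dimensions.
dim(V) = 9, dim(W) = 11
dim(V (x) W) = 9 * 11 = 99

99


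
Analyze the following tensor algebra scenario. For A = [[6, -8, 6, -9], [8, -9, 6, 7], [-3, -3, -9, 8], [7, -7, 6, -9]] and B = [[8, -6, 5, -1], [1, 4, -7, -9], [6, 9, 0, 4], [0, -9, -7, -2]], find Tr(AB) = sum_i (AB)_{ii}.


Tr(AB) = sum_i (AB)_{ii} where (AB)_{ii} = sum_k A_{ik} B_{ki}.
(AB)_{11} = 6*8 + -8*1 + 6*6 + -9*0 = 76
(AB)_{22} = 8*-6 + -9*4 + 6*9 + 7*-9 = -93
(AB)_{33} = -3*5 + -3*-7 + -9*0 + 8*-7 = -50
(AB)_{44} = 7*-1 + -7*-9 + 6*4 + -9*-2 = 98
Tr(AB) = 76 + -93 + -50 + 98 = 31

31


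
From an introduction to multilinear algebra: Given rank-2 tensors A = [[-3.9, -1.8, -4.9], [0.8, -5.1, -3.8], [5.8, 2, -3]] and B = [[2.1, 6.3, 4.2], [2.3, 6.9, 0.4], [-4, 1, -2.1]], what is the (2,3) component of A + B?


Tensor addition is component-wise: (A + B)_{ij} = A_{ij} + B_{ij}.
A_{23} = -3.8
B_{23} = 0.4
(A + B)_{23} = -3.8 + 0.4 = -3.4

-3.4


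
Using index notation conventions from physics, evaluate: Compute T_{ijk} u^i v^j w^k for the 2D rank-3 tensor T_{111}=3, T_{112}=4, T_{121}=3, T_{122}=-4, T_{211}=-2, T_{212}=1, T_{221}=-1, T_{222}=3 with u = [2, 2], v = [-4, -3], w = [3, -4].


S = sum over i,j,k of T_{ijk} u_i v_j w_k. Expanding all 8 terms:
T_{111}*u_1*v_1*w_1 = 3*2*-4*3 = -72  (running total: -72)
T_{112}*u_1*v_1*w_2 = 4*2*-4*-4 = 128  (running total: 56)
T_{121}*u_1*v_2*w_1 = 3*2*-3*3 = -54  (running total: 2)
T_{122}*u_1*v_2*w_2 = -4*2*-3*-4 = -96  (running total: -94)
T_{211}*u_2*v_1*w_1 = -2*2*-4*3 = 48  (running total: -46)
T_{212}*u_2*v_1*w_2 = 1*2*-4*-4 = 32  (running total: -14)
T_{221}*u_2*v_2*w_1 = -1*2*-3*3 = 18  (running total: 4)
T_{222}*u_2*v_2*w_2 = 3*2*-3*-4 = 72  (running total: 76)
S = 76

76


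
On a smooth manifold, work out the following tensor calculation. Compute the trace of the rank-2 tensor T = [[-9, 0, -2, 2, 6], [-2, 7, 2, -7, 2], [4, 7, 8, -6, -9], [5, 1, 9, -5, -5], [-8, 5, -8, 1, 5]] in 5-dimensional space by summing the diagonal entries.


The contraction (trace) of a rank-2 tensor is the sum of its diagonal elements.
Diagonal entries: A[1,1] = -9, A[2,2] = 7, A[3,3] = 8, A[4,4] = -5, A[5,5] = 5
Tr(A) = -9 + 7 + 8 + -5 + 5 = 6

6


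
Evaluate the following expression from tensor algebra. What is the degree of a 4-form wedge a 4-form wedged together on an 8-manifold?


The degree of a wedge product is the sum of the degrees of the individual forms.
Degrees: 4, 4
Total degree = 4 + 4 = 8

8


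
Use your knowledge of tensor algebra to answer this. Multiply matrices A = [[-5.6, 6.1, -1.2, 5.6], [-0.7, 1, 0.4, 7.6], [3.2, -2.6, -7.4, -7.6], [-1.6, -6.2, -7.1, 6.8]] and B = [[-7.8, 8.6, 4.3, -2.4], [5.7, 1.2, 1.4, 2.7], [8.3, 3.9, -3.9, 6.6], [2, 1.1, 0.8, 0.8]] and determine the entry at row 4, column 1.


(AB)_{ij} = sum_k A_{ik} B_{kj}.
For i=4, j=1:
A_{41} * B_{11} = -1.6 * -7.8 = 12.48
A_{42} * B_{21} = -6.2 * 5.7 = -35.34
A_{43} * B_{31} = -7.1 * 8.3 = -58.93
A_{44} * B_{41} = 6.8 * 2 = 13.6
Sum = 12.48 + -35.34 + -58.93 + 13.6 = -68.19

-68.19


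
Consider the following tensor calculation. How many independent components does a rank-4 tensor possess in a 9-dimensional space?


The number of components of a rank-r tensor in d dimensions is d^r.
Here d = 9 and r = 4.
9^4 = 6561

6561


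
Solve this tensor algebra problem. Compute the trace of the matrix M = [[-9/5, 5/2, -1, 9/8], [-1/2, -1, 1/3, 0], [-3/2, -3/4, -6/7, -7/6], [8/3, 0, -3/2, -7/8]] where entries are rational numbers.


The trace is the sum of diagonal entries.
Diagonal: M[1,1] = -9/5, M[2,2] = -1, M[3,3] = -6/7, M[4,4] = -7/8
Tr(M) = -9/5 + -1 + -6/7 + -7/8
Computing step by step:
After adding M[1,1]: -9/5
After adding M[2,2]: -14/5
After adding M[3,3]: -128/35
After adding M[4,4]: -1269/280
Tr(M) = -1269/280

-1269/280


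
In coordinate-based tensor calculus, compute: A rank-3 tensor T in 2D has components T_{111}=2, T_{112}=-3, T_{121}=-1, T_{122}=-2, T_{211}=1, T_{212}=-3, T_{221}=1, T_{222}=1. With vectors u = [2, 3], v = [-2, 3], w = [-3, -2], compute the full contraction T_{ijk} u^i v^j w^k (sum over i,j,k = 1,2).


S = sum over i,j,k of T_{ijk} u_i v_j w_k. Expanding all 8 terms:
T_{111}*u_1*v_1*w_1 = 2*2*-2*-3 = 24  (running total: 24)
T_{112}*u_1*v_1*w_2 = -3*2*-2*-2 = -24  (running total: 0)
T_{121}*u_1*v_2*w_1 = -1*2*3*-3 = 18  (running total: 18)
T_{122}*u_1*v_2*w_2 = -2*2*3*-2 = 24  (running total: 42)
T_{211}*u_2*v_1*w_1 = 1*3*-2*-3 = 18  (running total: 60)
T_{212}*u_2*v_1*w_2 = -3*3*-2*-2 = -36  (running total: 24)
T_{221}*u_2*v_2*w_1 = 1*3*3*-3 = -27  (running total: -3)
T_{222}*u_2*v_2*w_2 = 1*3*3*-2 = -18  (running total: -21)
S = -21

-21


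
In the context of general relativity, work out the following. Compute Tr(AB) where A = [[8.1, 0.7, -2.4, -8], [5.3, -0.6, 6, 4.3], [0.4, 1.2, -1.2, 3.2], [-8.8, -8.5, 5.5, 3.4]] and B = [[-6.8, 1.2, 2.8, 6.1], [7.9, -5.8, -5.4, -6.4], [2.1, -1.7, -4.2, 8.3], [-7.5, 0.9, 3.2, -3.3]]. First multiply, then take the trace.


Tr(AB) = sum_i (AB)_{ii} where (AB)_{ii} = sum_k A_{ik} B_{ki}.
(AB)_{11} = 8.1*-6.8 + 0.7*7.9 + -2.4*2.1 + -8*-7.5 = 5.41
(AB)_{22} = 5.3*1.2 + -0.6*-5.8 + 6*-1.7 + 4.3*0.9 = 3.51
(AB)_{33} = 0.4*2.8 + 1.2*-5.4 + -1.2*-4.2 + 3.2*3.2 = 9.92
(AB)_{44} = -8.8*6.1 + -8.5*-6.4 + 5.5*8.3 + 3.4*-3.3 = 35.15
Tr(AB) = 5.41 + 3.51 + 9.92 + 35.15 = 53.99

53.99


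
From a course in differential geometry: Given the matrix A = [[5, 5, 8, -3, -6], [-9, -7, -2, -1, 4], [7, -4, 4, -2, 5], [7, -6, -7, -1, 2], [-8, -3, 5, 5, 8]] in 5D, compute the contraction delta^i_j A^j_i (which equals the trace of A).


The contraction (trace) of a rank-2 tensor is the sum of its diagonal elements.
Diagonal entries: A[1,1] = 5, A[2,2] = -7, A[3,3] = 4, A[4,4] = -1, A[5,5] = 8
Tr(A) = 5 + -7 + 4 + -1 + 8 = 9

9


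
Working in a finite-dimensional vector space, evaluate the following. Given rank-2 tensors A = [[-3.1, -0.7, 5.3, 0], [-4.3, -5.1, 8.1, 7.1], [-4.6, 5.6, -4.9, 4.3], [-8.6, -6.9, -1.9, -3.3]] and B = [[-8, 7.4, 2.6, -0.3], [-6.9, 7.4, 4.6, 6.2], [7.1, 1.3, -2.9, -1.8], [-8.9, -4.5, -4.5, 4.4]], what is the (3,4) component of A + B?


Tensor addition is component-wise: (A + B)_{ij} = A_{ij} + B_{ij}.
A_{34} = 4.3
B_{34} = -1.8
(A + B)_{34} = 4.3 + -1.8 = 2.5

2.5


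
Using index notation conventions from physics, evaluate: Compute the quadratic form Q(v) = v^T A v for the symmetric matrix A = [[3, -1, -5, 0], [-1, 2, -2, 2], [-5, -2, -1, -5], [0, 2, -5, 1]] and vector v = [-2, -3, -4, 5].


First compute Av:
(Av)_1 = 3*-2 + -1*-3 + -5*-4 + 0*5 = 17
(Av)_2 = -1*-2 + 2*-3 + -2*-4 + 2*5 = 14
(Av)_3 = -5*-2 + -2*-3 + -1*-4 + -5*5 = -5
(Av)_4 = 0*-2 + 2*-3 + -5*-4 + 1*5 = 19
Av = [17, 14, -5, 19]
Then v^T (Av) = -2*17 + -3*14 + -4*-5 + 5*19
= -34 + -42 + 20 + 95 = 39

39


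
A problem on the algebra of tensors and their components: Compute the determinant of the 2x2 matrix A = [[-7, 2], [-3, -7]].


For a 2x2 matrix [[a, b], [c, d]], det = a*d - b*c.
a = -7, b = 2, c = -3, d = -7
a*d = -7 * -7 = 49
b*c = 2 * -3 = -6
det = 49 - -6 = 55

55


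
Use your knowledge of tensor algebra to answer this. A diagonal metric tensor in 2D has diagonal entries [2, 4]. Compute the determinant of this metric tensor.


For a diagonal metric, the determinant is the product of diagonal entries.
Diagonal entries: 2, 4
det(g) = 2 * 4 = 8

8


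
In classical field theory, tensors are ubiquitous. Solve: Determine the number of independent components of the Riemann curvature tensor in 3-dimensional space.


The Riemann tensor in d dimensions has d^2(d^2 - 1)/12 independent components.
d = 3, so d^2 = 9
d^2 - 1 = 8
d^2(d^2 - 1) = 9 * 8 = 72
Divide by 12: 72 / 12 = 6

6


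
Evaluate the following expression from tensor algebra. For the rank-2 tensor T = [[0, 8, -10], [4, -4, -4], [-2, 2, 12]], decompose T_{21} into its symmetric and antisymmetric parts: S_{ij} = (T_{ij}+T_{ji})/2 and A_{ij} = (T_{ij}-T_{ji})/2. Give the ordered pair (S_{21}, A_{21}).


T_{21} = 4
T_{12} = 8
S_{21} = (4 + 8)/2 = 12/2 = 6
A_{21} = (4 - 8)/2 = -4/2 = -2
Check: S + A = 6 + -2 = 4 = T_{21}.

(6, -2)
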